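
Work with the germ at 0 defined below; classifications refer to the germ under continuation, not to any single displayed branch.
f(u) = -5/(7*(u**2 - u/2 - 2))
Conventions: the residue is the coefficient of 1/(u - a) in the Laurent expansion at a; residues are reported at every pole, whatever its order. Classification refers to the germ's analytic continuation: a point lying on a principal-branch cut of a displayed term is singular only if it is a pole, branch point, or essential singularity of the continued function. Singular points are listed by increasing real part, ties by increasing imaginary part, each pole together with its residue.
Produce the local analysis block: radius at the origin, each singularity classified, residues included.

Radius of convergence at 0: -1/4 + (1/4)*sqrt(33).
At 1/4 - (1/4)*sqrt(33): a pole of order 1; residue (10/231)*sqrt(33).
At 1/4 + (1/4)*sqrt(33): a pole of order 1; residue -(10/231)*sqrt(33).

Denominator factor (u**2 - u/2 - 2): discriminant 33/4, real irrational roots 1/4 + (1/4)*sqrt(33) and 1/4 - (1/4)*sqrt(33); poles of order 1, moduli 1/4 + (1/4)*sqrt(33) and -1/4 + (1/4)*sqrt(33).
The radius of convergence is the smallest modulus among the singular points: -1/4 + (1/4)*sqrt(33).
The factor u**2 - u/2 - 2 splits as (u - a)(u - a') with a = 1/4 - (1/4)*sqrt(33), a' = 1/4 + (1/4)*sqrt(33). At the order-1 pole a set g(u) = (u - a)*f(u) = [-5/7] / (u - a').
Simple pole: residue = g(a) at a = 1/4 - (1/4)*sqrt(33), which is (10/231)*sqrt(33).
The factor u**2 - u/2 - 2 splits as (u - a)(u - a') with a = 1/4 + (1/4)*sqrt(33), a' = 1/4 - (1/4)*sqrt(33). At the order-1 pole a set g(u) = (u - a)*f(u) = [-5/7] / (u - a').
Simple pole: residue = g(a) at a = 1/4 + (1/4)*sqrt(33), which is -(10/231)*sqrt(33).
List the singular points by increasing real part (a conjugate pair: the negative imaginary part first).


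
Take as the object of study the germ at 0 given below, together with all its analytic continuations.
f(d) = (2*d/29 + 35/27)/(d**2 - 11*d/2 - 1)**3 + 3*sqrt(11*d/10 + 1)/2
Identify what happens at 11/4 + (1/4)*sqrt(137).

The denominator factor d**2 - 11*d/2 - 1 vanishes at 11/4 + (1/4)*sqrt(137) and appears to the power 3; the numerator there equals 2327/1566 + (1/58)*sqrt(137), nonzero, and no other factor vanishes.
The branch terms are analytic at this point.
Hence a pole whose order is the multiplicity, 3.

The point is a pole of order 3.


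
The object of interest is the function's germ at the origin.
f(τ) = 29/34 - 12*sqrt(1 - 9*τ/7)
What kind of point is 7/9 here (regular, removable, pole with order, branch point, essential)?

The point is an algebraic (square-root) branch point.

The term (-12)*sqrt(1 - τ/(7/9)) has argument 1 - 7/9/(7/9) = 0 at 7/9: a square-root (algebraic, two-sheeted) branch point; the remaining terms are analytic or single-valued there.


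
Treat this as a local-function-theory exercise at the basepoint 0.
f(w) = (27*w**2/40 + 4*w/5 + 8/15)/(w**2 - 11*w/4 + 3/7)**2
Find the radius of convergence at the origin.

The radius of convergence is 11/8 - (1/56)*sqrt(4585).

Denominator factor (w**2 - 11*w/4 + 3/7)^2: discriminant 655/112, real irrational roots 11/8 + (1/56)*sqrt(4585) and 11/8 - (1/56)*sqrt(4585); poles of order 2, moduli 11/8 + (1/56)*sqrt(4585) and 11/8 - (1/56)*sqrt(4585).
The radius of convergence is the smallest modulus among the singular points: 11/8 - (1/56)*sqrt(4585).


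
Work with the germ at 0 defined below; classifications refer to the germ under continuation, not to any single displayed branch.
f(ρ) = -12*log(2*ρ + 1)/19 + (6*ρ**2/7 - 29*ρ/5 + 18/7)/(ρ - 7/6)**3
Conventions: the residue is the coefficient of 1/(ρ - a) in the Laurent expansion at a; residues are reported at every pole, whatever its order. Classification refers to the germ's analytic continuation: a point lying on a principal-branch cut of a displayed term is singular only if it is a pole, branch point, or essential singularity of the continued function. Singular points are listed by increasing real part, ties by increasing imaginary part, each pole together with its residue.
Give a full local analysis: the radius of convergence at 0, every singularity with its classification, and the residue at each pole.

Denominator factor (ρ - 7/6)^3: pole of order 3 at 7/6, modulus 7/6.
Branch term (-12/19)*log(1 - ρ/(-1/2)): its argument vanishes at ρ = -1/2, a logarithmic branch point, modulus 1/2.
The radius of convergence is the smallest modulus among the singular points: 1/2.
The branch term is analytic at 7/6 and contributes nothing to the residue; only the rational part matters.
At the order-3 pole 7/6 set g(ρ) = (ρ - (7/6))^3*(rational part) = 6*ρ**2/7 - 29*ρ/5 + 18/7.
Order-3 pole: residue = g''(a)/2; g''(7/6) = 12/7, so the residue is 6/7.
List the singular points by increasing real part (a conjugate pair: the negative imaginary part first).

Radius of convergence at 0: 1/2.
At -1/2: a logarithmic branch point.
At 7/6: a pole of order 3; residue 6/7.


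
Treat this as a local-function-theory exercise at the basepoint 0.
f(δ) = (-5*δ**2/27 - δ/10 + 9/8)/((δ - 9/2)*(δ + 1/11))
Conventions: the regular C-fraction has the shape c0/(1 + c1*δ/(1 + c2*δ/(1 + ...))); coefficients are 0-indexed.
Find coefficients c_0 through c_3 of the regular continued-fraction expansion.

Taylor coefficients (expand at 0): a_0 = -11/4, a_1 = 1793/60, a_2 = -1595759/4860, a_3 = 157983749/43740.
c0 = a_0 = -11/4. Peel one level at a time: if S = 1 + c*δ/S' with S'(0) = 1, then c is the δ-coefficient of S and S' = c*δ/(S - 1).
S_1 = c0/f = 1 + (163/15)*δ + (-7982/6075)*δ^2 + ...; c1 = 163/15.
S_2 = c1*δ/(S_1 - 1) = 1 + (7982/66015)*δ + (-24272492/174319209)*δ^2 + ...; c2 = 7982/66015.
S_3 = c2*δ/(S_2 - 1) = 1 + (60681230/52693173)*δ + ...; c3 = 60681230/52693173.

The regular C-fraction coefficients are [-11/4, 163/15, 7982/66015, 60681230/52693173].


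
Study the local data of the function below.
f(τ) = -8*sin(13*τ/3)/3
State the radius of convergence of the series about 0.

The factor -sin(13*τ/3) is entire and contributes no finite singular point.
The polynomial part has no poles.
No finite singular points: the Taylor series at 0 converges everywhere.

The radius of convergence is infinite.


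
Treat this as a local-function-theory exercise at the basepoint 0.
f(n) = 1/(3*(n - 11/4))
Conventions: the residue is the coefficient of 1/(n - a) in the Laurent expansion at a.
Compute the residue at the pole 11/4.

The residue is 1/3.

At the order-1 pole 11/4 set g(n) = (n - (11/4))*f(n) = 1/3.
Simple pole: residue = g(a) at a = 11/4, which is 1/3.


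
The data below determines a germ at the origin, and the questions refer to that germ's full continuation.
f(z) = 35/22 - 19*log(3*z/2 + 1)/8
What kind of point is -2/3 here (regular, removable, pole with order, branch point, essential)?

The term (-19/8)*log(1 - z/(-2/3)) has argument 1 - -2/3/(-2/3) = 0 at -2/3: a logarithmic (infinitely-sheeted) branch point; the remaining terms are analytic or single-valued there.

The point is a logarithmic branch point.


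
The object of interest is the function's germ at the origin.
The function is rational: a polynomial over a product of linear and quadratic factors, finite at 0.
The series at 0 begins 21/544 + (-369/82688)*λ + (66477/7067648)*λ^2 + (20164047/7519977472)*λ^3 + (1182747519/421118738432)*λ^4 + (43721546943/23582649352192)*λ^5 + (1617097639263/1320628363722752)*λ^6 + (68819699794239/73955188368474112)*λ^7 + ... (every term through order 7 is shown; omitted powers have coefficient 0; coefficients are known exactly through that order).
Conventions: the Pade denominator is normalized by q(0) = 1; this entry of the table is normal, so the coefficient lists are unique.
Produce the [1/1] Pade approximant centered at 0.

The Pade approximant has numerator coefficients [21/544, 3780329/49158016]; denominator coefficients [1, 421021/199752].


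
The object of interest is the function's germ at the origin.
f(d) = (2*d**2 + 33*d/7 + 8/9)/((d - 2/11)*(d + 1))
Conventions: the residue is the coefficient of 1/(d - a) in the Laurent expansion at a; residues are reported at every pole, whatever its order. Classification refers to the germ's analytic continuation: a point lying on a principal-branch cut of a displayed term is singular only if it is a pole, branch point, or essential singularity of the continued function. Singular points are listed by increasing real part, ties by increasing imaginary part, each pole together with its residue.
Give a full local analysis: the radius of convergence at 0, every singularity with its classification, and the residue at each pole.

Radius of convergence at 0: 2/11.
At -1: a pole of order 1; residue 1265/819.
At 2/11: a pole of order 1; residue 13814/9009.

Denominator factor (d - 2/11): pole of order 1 at 2/11, modulus 2/11.
Denominator factor (d + 1): pole of order 1 at -1, modulus 1.
The radius of convergence is the smallest modulus among the singular points: 2/11.
At the order-1 pole -1 set g(d) = (d - (-1))*f(d) = (2*d**2 + 33*d/7 + 8/9)/(d - 2/11).
Simple pole: residue = g(a) at a = -1, which is 1265/819.
At the order-1 pole 2/11 set g(d) = (d - (2/11))*f(d) = (2*d**2 + 33*d/7 + 8/9)/(d + 1).
Simple pole: residue = g(a) at a = 2/11, which is 13814/9009.
List the singular points by increasing real part (a conjugate pair: the negative imaginary part first).


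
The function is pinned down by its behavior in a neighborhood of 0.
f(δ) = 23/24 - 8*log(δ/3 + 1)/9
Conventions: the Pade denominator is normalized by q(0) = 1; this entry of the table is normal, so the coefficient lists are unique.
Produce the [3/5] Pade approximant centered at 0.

The Pade approximant has numerator coefficients [23/24, 73892299/275044032, -6038531/206283024, -201914005/25991661024]; denominator coefficients [1, 750661/1273352, 95683/955014, 474581/120331764, -1672/30082941, 1186/451244115].

Taylor coefficients needed (expand at 0): a_0 = 23/24, a_1 = -8/27, a_2 = 4/81, a_3 = -8/729, a_4 = 2/729, a_5 = -8/10935, a_6 = 4/19683, a_7 = -8/137781, a_8 = 1/59049.
Write the denominator as Q(δ) = 1 + q1*δ + q2*δ^2 + q3*δ^3 + q4*δ^4 + q5*δ^5. Requiring Q*f - P = O(δ^9) with deg P <= 3 kills the coefficients of δ^4..δ^8 in Q*f:
  δ^4: a_4 + q1*a_3 + q2*a_2 + q3*a_1 + q4*a_0 = 0, i.e. 2/729 + (-8/729)*q1 + (4/81)*q2 + (-8/27)*q3 + (23/24)*q4 = 0.
  δ^5: a_5 + q1*a_4 + q2*a_3 + q3*a_2 + q4*a_1 + q5*a_0 = 0, i.e. -8/10935 + (2/729)*q1 + (-8/729)*q2 + (4/81)*q3 + (-8/27)*q4 + (23/24)*q5 = 0.
  δ^6: a_6 + q1*a_5 + q2*a_4 + q3*a_3 + q4*a_2 + q5*a_1 = 0, i.e. 4/19683 + (-8/10935)*q1 + (2/729)*q2 + (-8/729)*q3 + (4/81)*q4 + (-8/27)*q5 = 0.
  δ^7: a_7 + q1*a_6 + q2*a_5 + q3*a_4 + q4*a_3 + q5*a_2 = 0, i.e. -8/137781 + (4/19683)*q1 + (-8/10935)*q2 + (2/729)*q3 + (-8/729)*q4 + (4/81)*q5 = 0.
  δ^8: a_8 + q1*a_7 + q2*a_6 + q3*a_5 + q4*a_4 + q5*a_3 = 0, i.e. 1/59049 + (-8/137781)*q1 + (4/19683)*q2 + (-8/10935)*q3 + (2/729)*q4 + (-8/729)*q5 = 0.
Solving this linear system: q1 = 750661/1273352, q2 = 95683/955014, q3 = 474581/120331764, q4 = -1672/30082941, q5 = 1186/451244115.
The numerator is Q*f truncated at degree 3: P0 = a_0 = 23/24; P1 = a_1 + q1*a_0 = 73892299/275044032; P2 = a_2 + q1*a_1 + q2*a_0 = -6038531/206283024; P3 = a_3 + q1*a_2 + q2*a_1 + q3*a_0 = -201914005/25991661024.


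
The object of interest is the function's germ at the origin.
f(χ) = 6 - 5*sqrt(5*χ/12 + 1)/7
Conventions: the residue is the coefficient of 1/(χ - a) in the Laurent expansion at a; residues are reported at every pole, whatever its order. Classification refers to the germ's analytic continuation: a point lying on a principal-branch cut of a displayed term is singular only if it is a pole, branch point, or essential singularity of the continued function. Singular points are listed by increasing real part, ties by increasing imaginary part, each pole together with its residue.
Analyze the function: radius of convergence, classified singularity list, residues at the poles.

Radius of convergence at 0: 12/5.
At -12/5: an algebraic (square-root) branch point.

Branch term (-5/7)*sqrt(1 - χ/(-12/5)): its argument vanishes at χ = -12/5, a square-root branch point, modulus 12/5.
The radius of convergence is the smallest modulus among the singular points: 12/5.


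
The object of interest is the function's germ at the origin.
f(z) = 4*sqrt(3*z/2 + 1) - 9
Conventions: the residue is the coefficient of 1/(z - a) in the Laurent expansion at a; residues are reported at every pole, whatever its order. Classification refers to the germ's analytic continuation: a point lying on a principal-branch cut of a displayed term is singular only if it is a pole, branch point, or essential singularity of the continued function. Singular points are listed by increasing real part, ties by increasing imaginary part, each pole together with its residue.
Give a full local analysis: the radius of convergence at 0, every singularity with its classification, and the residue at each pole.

Radius of convergence at 0: 2/3.
At -2/3: an algebraic (square-root) branch point.

Branch term (4)*sqrt(1 - z/(-2/3)): its argument vanishes at z = -2/3, a square-root branch point, modulus 2/3.
The radius of convergence is the smallest modulus among the singular points: 2/3.


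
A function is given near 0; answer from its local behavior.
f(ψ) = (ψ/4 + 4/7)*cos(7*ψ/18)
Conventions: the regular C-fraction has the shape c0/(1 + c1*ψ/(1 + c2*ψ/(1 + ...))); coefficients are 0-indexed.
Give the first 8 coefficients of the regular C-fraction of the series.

The regular C-fraction coefficients are [4/7, -7/16, 791/1296, -14/81, -35/339, -1813/5424, 176633/399600, -113/24975].

Taylor coefficients (expand at 0): a_0 = 4/7, a_1 = 1/4, a_2 = -7/162, a_3 = -49/2592, a_4 = 343/629856, a_5 = 2401/10077696, a_6 = -16807/6122200320, a_7 = -117649/97955205120.
c0 = a_0 = 4/7. Peel one level at a time: if S = 1 + c*ψ/S' with S'(0) = 1, then c is the ψ-coefficient of S and S' = c*ψ/(S - 1).
S_1 = c0/f = 1 + (-7/16)*ψ + (5537/20736)*ψ^2 + ...; c1 = -7/16.
S_2 = c1*ψ/(S_1 - 1) = 1 + (791/1296)*ψ + (5537/52488)*ψ^2 + ...; c2 = 791/1296.
S_3 = c2*ψ/(S_2 - 1) = 1 + (-14/81)*ψ + (-490/27459)*ψ^2 + ...; c3 = -14/81.
S_4 = c3*ψ/(S_3 - 1) = 1 + (-35/339)*ψ + (-63455/1838736)*ψ^2 + ...; c4 = -35/339.
S_5 = c4*ψ/(S_4 - 1) = 1 + (-1813/5424)*ψ + (8655017/58579200)*ψ^2 + ...; c5 = -1813/5424.
S_6 = c5*ψ/(S_5 - 1) = 1 + (176633/399600)*ψ + (19959529/9980010000)*ψ^2 + ...; c6 = 176633/399600.
S_7 = c6*ψ/(S_6 - 1) = 1 + (-113/24975)*ψ + ...; c7 = -113/24975.


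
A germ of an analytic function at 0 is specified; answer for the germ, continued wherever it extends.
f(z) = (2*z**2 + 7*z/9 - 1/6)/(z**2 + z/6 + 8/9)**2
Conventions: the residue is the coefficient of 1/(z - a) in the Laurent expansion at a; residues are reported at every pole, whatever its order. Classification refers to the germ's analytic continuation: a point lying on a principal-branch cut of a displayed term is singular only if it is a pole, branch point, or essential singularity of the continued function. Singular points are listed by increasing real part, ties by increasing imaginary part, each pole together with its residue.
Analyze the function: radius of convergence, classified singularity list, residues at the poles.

Denominator factor (z**2 + z/6 + 8/9)^2: discriminant -127/36, complex-conjugate roots (-1/12) + ((1/12)*sqrt(127))*i and (-1/12) - ((1/12)*sqrt(127))*i; poles of order 2, moduli (2/3)*sqrt(2) and (2/3)*sqrt(2).
The radius of convergence is the smallest modulus among the singular points: (2/3)*sqrt(2).
The factor z**2 + z/6 + 8/9 splits as (z - a)(z - a') with a = (-1/12) - ((1/12)*sqrt(127))*i, a' = (-1/12) + ((1/12)*sqrt(127))*i. At the order-2 pole a set g(z) = (z - a)^2*f(z) = [2*z**2 + 7*z/9 - 1/6] / (z - a')^2.
Order-2 pole: residue = g'(a); g'((-1/12) - ((1/12)*sqrt(127))*i) = ((668/16129)*sqrt(127))*i, so the residue is ((668/16129)*sqrt(127))*i.
The factor z**2 + z/6 + 8/9 splits as (z - a)(z - a') with a = (-1/12) + ((1/12)*sqrt(127))*i, a' = (-1/12) - ((1/12)*sqrt(127))*i. At the order-2 pole a set g(z) = (z - a)^2*f(z) = [2*z**2 + 7*z/9 - 1/6] / (z - a')^2.
Order-2 pole: residue = g'(a); g'((-1/12) + ((1/12)*sqrt(127))*i) = -((668/16129)*sqrt(127))*i, so the residue is -((668/16129)*sqrt(127))*i.
List the singular points by increasing real part (a conjugate pair: the negative imaginary part first).

Radius of convergence at 0: (2/3)*sqrt(2).
At (-1/12) - ((1/12)*sqrt(127))*i: a pole of order 2; residue ((668/16129)*sqrt(127))*i.
At (-1/12) + ((1/12)*sqrt(127))*i: a pole of order 2; residue -((668/16129)*sqrt(127))*i.


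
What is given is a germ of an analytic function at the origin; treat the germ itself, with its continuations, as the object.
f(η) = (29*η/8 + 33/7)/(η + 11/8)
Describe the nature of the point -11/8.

The point is a pole of order 1.

The denominator factor η + 11/8 vanishes at -11/8 and appears to the power 1; the numerator there equals -121/448, nonzero, and no other factor vanishes.
Hence a pole whose order is the multiplicity, 1.


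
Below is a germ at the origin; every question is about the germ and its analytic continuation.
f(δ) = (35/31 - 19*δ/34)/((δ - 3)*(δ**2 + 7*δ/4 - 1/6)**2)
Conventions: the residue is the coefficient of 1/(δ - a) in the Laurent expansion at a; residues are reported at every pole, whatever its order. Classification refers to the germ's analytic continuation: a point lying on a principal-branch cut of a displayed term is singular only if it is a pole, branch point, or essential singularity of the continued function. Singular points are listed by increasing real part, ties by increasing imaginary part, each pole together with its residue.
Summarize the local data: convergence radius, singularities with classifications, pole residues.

Radius of convergence at 0: -7/8 + (1/24)*sqrt(537).
At -7/8 - (1/24)*sqrt(537): a pole of order 2; residue 20772/15051647 - (79824972/15557091017)*sqrt(537).
At -7/8 + (1/24)*sqrt(537): a pole of order 2; residue 20772/15051647 + (79824972/15557091017)*sqrt(537).
At 3: a pole of order 1; residue -41544/15051647.


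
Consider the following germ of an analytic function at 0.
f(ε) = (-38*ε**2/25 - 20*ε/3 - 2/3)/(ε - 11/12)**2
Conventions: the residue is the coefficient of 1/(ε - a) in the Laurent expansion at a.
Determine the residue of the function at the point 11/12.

At the order-2 pole 11/12 set g(ε) = (ε - (11/12))^2*f(ε) = -38*ε**2/25 - 20*ε/3 - 2/3.
Order-2 pole: residue = g'(a); g'(11/12) = -709/75, so the residue is -709/75.

The residue is -709/75.


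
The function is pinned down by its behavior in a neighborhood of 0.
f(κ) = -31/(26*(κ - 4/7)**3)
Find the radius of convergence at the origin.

The radius of convergence is 4/7.

Denominator factor (κ - 4/7)^3: pole of order 3 at 4/7, modulus 4/7.
The radius of convergence is the smallest modulus among the singular points: 4/7.


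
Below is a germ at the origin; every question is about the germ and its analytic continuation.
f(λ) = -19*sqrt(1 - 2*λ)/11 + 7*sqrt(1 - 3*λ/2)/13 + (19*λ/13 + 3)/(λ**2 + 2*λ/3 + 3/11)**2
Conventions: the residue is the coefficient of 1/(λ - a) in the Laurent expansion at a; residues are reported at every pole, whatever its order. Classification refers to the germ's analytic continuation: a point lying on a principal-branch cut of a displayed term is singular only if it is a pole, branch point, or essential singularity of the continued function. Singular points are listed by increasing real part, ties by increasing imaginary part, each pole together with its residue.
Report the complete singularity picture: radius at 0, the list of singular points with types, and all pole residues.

Radius of convergence at 0: 1/2.
At (-1/3) - ((4/33)*sqrt(11))*i: a pole of order 2; residue ((4851/1664)*sqrt(11))*i.
At (-1/3) + ((4/33)*sqrt(11))*i: a pole of order 2; residue -((4851/1664)*sqrt(11))*i.
At 1/2: an algebraic (square-root) branch point.
At 2/3: an algebraic (square-root) branch point.

Denominator factor (λ**2 + 2*λ/3 + 3/11)^2: discriminant -64/99, complex-conjugate roots (-1/3) + ((4/33)*sqrt(11))*i and (-1/3) - ((4/33)*sqrt(11))*i; poles of order 2, moduli (1/11)*sqrt(33) and (1/11)*sqrt(33).
Branch term (-19/11)*sqrt(1 - λ/(1/2)): its argument vanishes at λ = 1/2, a square-root branch point, modulus 1/2.
Branch term (7/13)*sqrt(1 - λ/(2/3)): its argument vanishes at λ = 2/3, a square-root branch point, modulus 2/3.
The radius of convergence is the smallest modulus among the singular points: 1/2.
The branch terms are analytic at (-1/3) - ((4/33)*sqrt(11))*i and contribute nothing to the residue; only the rational part matters.
The factor λ**2 + 2*λ/3 + 3/11 splits as (λ - a)(λ - a') with a = (-1/3) - ((4/33)*sqrt(11))*i, a' = (-1/3) + ((4/33)*sqrt(11))*i. At the order-2 pole a set g(λ) = (λ - a)^2*(rational part) = [19*λ/13 + 3] / (λ - a')^2.
Order-2 pole: residue = g'(a); g'((-1/3) - ((4/33)*sqrt(11))*i) = ((4851/1664)*sqrt(11))*i, so the residue is ((4851/1664)*sqrt(11))*i.
The branch terms are analytic at (-1/3) + ((4/33)*sqrt(11))*i and contribute nothing to the residue; only the rational part matters.
The factor λ**2 + 2*λ/3 + 3/11 splits as (λ - a)(λ - a') with a = (-1/3) + ((4/33)*sqrt(11))*i, a' = (-1/3) - ((4/33)*sqrt(11))*i. At the order-2 pole a set g(λ) = (λ - a)^2*(rational part) = [19*λ/13 + 3] / (λ - a')^2.
Order-2 pole: residue = g'(a); g'((-1/3) + ((4/33)*sqrt(11))*i) = -((4851/1664)*sqrt(11))*i, so the residue is -((4851/1664)*sqrt(11))*i.
List the singular points by increasing real part (a conjugate pair: the negative imaginary part first).


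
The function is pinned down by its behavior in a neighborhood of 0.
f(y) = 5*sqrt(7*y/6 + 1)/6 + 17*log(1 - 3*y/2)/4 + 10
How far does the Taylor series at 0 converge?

The radius of convergence is 2/3.

Branch term (17/4)*log(1 - y/(2/3)): its argument vanishes at y = 2/3, a logarithmic branch point, modulus 2/3.
Branch term (5/6)*sqrt(1 - y/(-6/7)): its argument vanishes at y = -6/7, a square-root branch point, modulus 6/7.
The radius of convergence is the smallest modulus among the singular points: 2/3.


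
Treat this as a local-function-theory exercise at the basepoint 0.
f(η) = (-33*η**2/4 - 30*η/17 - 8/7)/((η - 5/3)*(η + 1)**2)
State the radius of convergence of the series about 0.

The radius of convergence is 1.

Denominator factor (η + 1)^2: pole of order 2 at -1, modulus 1.
Denominator factor (η - 5/3): pole of order 1 at 5/3, modulus 5/3.
The radius of convergence is the smallest modulus among the singular points: 1.


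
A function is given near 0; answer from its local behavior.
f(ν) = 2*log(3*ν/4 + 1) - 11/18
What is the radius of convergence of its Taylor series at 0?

Branch term (2)*log(1 - ν/(-4/3)): its argument vanishes at ν = -4/3, a logarithmic branch point, modulus 4/3.
The radius of convergence is the smallest modulus among the singular points: 4/3.

The radius of convergence is 4/3.


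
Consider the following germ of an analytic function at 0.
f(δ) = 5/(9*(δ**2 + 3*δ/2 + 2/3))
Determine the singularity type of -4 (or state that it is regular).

The point is a regular point.

Denominator factors: δ**2 + 3*δ/2 + 2/3 = 32/3 at δ = -4 — none vanishes.
So the germ continues analytically to -4.


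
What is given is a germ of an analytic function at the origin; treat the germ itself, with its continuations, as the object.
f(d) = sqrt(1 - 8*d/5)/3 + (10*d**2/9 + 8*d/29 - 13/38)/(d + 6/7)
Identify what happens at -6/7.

The point is a pole of order 1.

The denominator factor d + 6/7 vanishes at -6/7 and appears to the power 1; the numerator there equals 12839/53998, nonzero, and no other factor vanishes.
The branch terms are analytic at this point.
Hence a pole whose order is the multiplicity, 1.


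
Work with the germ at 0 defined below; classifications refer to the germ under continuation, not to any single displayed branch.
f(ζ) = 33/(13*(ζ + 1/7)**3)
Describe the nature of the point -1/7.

The denominator factor ζ + 1/7 vanishes at -1/7 and appears to the power 3; the numerator there equals 33/13, nonzero, and no other factor vanishes.
Hence a pole whose order is the multiplicity, 3.

The point is a pole of order 3.


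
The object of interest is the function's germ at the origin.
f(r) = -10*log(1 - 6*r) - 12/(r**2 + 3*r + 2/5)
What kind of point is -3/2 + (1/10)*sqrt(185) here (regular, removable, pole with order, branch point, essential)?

The denominator factor r**2 + 3*r + 2/5 vanishes at -3/2 + (1/10)*sqrt(185) and appears to the power 1; the numerator there equals -12, nonzero, and no other factor vanishes.
The branch terms are analytic at this point.
Hence a pole whose order is the multiplicity, 1.

The point is a pole of order 1.


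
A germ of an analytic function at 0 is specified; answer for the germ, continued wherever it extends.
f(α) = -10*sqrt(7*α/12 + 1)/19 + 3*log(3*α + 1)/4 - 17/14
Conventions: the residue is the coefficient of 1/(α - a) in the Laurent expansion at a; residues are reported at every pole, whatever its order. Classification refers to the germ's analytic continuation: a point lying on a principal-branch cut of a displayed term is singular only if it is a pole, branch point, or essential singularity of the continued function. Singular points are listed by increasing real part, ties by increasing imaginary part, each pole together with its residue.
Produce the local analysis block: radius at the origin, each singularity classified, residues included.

Radius of convergence at 0: 1/3.
At -12/7: an algebraic (square-root) branch point.
At -1/3: a logarithmic branch point.

Branch term (-10/19)*sqrt(1 - α/(-12/7)): its argument vanishes at α = -12/7, a square-root branch point, modulus 12/7.
Branch term (3/4)*log(1 - α/(-1/3)): its argument vanishes at α = -1/3, a logarithmic branch point, modulus 1/3.
The radius of convergence is the smallest modulus among the singular points: 1/3.
List the singular points by increasing real part (a conjugate pair: the negative imaginary part first).


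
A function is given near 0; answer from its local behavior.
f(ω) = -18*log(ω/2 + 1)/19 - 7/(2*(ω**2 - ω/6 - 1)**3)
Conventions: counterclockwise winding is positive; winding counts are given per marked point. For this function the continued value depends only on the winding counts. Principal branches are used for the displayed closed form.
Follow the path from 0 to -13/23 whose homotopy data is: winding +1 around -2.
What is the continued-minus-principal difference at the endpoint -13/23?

Continued minus principal equals -(36/19)*pi*i.

The rational part is single-valued and drops out of the difference; each branch term changes only by its own monodromy.
(-18/19)*log(1 - ω/(-2)): each positive loop around -2 adds 2*pi*i to the log, so winding +1 contributes (-18/19)*(1)*2*pi*i = -(36/19)*pi*i.
Summing the contributions at ω = -13/23 gives -(36/19)*pi*i.


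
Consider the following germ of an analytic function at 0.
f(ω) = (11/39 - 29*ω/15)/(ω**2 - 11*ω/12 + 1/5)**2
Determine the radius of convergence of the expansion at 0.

Denominator factor (ω**2 - 11*ω/12 + 1/5)^2: discriminant 29/720, real irrational roots 11/24 + (1/120)*sqrt(145) and 11/24 - (1/120)*sqrt(145); poles of order 2, moduli 11/24 + (1/120)*sqrt(145) and 11/24 - (1/120)*sqrt(145).
The radius of convergence is the smallest modulus among the singular points: 11/24 - (1/120)*sqrt(145).

The radius of convergence is 11/24 - (1/120)*sqrt(145).


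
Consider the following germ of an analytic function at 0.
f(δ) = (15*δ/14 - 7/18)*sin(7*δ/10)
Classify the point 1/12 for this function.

The point is a regular point.

There is no denominator, hence no pole anywhere.
The factor sin(7*δ/10) is entire.
So the germ continues analytically to 1/12.


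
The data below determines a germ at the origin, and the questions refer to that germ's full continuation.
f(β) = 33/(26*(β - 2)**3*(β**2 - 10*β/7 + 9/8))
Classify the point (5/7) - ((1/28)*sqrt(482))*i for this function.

The denominator factor β**2 - 10*β/7 + 9/8 vanishes at (5/7) - ((1/28)*sqrt(482))*i and appears to the power 1; the numerator there equals 33/26, nonzero, and no other factor vanishes.
Hence a pole whose order is the multiplicity, 1.

The point is a pole of order 1.


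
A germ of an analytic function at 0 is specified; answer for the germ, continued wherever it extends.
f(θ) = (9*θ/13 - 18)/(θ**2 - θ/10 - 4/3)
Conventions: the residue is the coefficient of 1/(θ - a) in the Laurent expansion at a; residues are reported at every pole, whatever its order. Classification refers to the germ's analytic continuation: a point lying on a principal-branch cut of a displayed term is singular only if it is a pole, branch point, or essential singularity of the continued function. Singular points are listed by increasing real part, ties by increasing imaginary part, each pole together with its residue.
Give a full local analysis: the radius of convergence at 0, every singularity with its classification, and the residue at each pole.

Radius of convergence at 0: -1/20 + (1/60)*sqrt(4809).
At 1/20 - (1/60)*sqrt(4809): a pole of order 1; residue 9/26 + (4671/41678)*sqrt(4809).
At 1/20 + (1/60)*sqrt(4809): a pole of order 1; residue 9/26 - (4671/41678)*sqrt(4809).

Denominator factor (θ**2 - θ/10 - 4/3): discriminant 1603/300, real irrational roots 1/20 + (1/60)*sqrt(4809) and 1/20 - (1/60)*sqrt(4809); poles of order 1, moduli 1/20 + (1/60)*sqrt(4809) and -1/20 + (1/60)*sqrt(4809).
The radius of convergence is the smallest modulus among the singular points: -1/20 + (1/60)*sqrt(4809).
The factor θ**2 - θ/10 - 4/3 splits as (θ - a)(θ - a') with a = 1/20 - (1/60)*sqrt(4809), a' = 1/20 + (1/60)*sqrt(4809). At the order-1 pole a set g(θ) = (θ - a)*f(θ) = [9*θ/13 - 18] / (θ - a').
Simple pole: residue = g(a) at a = 1/20 - (1/60)*sqrt(4809), which is 9/26 + (4671/41678)*sqrt(4809).
The factor θ**2 - θ/10 - 4/3 splits as (θ - a)(θ - a') with a = 1/20 + (1/60)*sqrt(4809), a' = 1/20 - (1/60)*sqrt(4809). At the order-1 pole a set g(θ) = (θ - a)*f(θ) = [9*θ/13 - 18] / (θ - a').
Simple pole: residue = g(a) at a = 1/20 + (1/60)*sqrt(4809), which is 9/26 - (4671/41678)*sqrt(4809).
List the singular points by increasing real part (a conjugate pair: the negative imaginary part first).


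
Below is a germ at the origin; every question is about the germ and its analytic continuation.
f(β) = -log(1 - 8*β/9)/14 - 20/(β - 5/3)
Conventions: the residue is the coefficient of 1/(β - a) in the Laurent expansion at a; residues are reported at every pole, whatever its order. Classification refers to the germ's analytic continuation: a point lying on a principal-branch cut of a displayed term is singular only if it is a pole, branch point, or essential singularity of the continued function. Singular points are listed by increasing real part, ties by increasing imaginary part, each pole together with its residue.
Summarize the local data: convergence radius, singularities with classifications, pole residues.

Radius of convergence at 0: 9/8.
At 9/8: a logarithmic branch point.
At 5/3: a pole of order 1; residue -20.

Denominator factor (β - 5/3): pole of order 1 at 5/3, modulus 5/3.
Branch term (-1/14)*log(1 - β/(9/8)): its argument vanishes at β = 9/8, a logarithmic branch point, modulus 9/8.
The radius of convergence is the smallest modulus among the singular points: 9/8.
The branch term is analytic at 5/3 and contributes nothing to the residue; only the rational part matters.
At the order-1 pole 5/3 set g(β) = (β - (5/3))*(rational part) = -20.
Simple pole: residue = g(a) at a = 5/3, which is -20.
List the singular points by increasing real part (a conjugate pair: the negative imaginary part first).


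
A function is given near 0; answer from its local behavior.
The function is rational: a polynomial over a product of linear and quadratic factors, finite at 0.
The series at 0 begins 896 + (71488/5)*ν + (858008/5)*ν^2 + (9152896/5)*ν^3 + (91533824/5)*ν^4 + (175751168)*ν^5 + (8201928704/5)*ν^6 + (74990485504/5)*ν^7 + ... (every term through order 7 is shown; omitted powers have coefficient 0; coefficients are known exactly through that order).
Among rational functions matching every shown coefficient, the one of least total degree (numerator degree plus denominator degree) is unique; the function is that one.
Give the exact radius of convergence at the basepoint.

The radius of convergence is 1/8.

No rational of total degree below 4 reproduces all 8 coefficients; solving the [2/2] Pade equations on them gives f(ν) = (23*ν**2/8 - 3*ν/5 + 14)/(ν - 1/8)**2, whose expansion matches every shown term.
Denominator factor (ν - 1/8)^2: pole of order 2 at 1/8, modulus 1/8.
The radius of convergence is the smallest modulus among the singular points: 1/8.


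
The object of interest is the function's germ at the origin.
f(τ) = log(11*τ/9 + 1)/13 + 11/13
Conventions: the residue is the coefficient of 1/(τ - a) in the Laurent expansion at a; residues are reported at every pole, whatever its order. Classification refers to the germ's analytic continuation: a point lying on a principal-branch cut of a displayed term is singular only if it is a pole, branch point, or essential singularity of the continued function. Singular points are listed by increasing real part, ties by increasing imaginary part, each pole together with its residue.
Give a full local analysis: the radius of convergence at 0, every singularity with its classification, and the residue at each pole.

Radius of convergence at 0: 9/11.
At -9/11: a logarithmic branch point.

Branch term (1/13)*log(1 - τ/(-9/11)): its argument vanishes at τ = -9/11, a logarithmic branch point, modulus 9/11.
The radius of convergence is the smallest modulus among the singular points: 9/11.


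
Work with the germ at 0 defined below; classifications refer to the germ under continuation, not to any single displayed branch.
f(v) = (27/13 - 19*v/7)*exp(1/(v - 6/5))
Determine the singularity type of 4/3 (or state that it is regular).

The point is a regular point.

There is no denominator, hence no pole anywhere.
The essential point of exp(1/(v - (6/5))) is 6/5, not 4/3.
So the germ continues analytically to 4/3.


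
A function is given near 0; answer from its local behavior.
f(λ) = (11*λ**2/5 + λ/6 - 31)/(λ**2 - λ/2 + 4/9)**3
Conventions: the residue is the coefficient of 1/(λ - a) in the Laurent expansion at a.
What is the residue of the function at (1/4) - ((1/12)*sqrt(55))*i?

The residue is -((7124544/831875)*sqrt(55))*i.

The factor λ**2 - λ/2 + 4/9 splits as (λ - a)(λ - a') with a = (1/4) - ((1/12)*sqrt(55))*i, a' = (1/4) + ((1/12)*sqrt(55))*i. At the order-3 pole a set g(λ) = (λ - a)^3*f(λ) = [11*λ**2/5 + λ/6 - 31] / (λ - a')^3.
Order-3 pole: residue = g''(a)/2; g''((1/4) - ((1/12)*sqrt(55))*i) = -((14249088/831875)*sqrt(55))*i, so the residue is -((7124544/831875)*sqrt(55))*i.


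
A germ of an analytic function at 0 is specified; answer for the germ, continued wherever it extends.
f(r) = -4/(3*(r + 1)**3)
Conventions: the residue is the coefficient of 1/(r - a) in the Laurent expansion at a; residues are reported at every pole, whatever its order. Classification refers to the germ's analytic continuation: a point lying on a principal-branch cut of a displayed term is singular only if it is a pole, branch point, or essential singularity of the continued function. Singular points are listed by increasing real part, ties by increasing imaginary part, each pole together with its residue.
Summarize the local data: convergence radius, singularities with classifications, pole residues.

Radius of convergence at 0: 1.
At -1: a pole of order 3; residue 0.

Denominator factor (r + 1)^3: pole of order 3 at -1, modulus 1.
The radius of convergence is the smallest modulus among the singular points: 1.
At the order-3 pole -1 set g(r) = (r - (-1))^3*f(r) = -4/3.
Order-3 pole: residue = g''(a)/2; g''(-1) = 0, so the residue is 0.


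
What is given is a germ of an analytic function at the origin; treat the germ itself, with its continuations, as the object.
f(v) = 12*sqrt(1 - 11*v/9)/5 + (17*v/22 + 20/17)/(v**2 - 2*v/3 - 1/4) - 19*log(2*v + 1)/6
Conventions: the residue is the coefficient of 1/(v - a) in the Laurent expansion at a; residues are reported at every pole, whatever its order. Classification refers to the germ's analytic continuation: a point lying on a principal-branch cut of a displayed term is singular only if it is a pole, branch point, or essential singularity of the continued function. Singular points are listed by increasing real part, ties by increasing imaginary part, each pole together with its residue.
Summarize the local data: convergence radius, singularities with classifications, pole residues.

Denominator factor (v**2 - 2*v/3 - 1/4): discriminant 13/9, real irrational roots 1/3 + (1/6)*sqrt(13) and 1/3 - (1/6)*sqrt(13); poles of order 1, moduli 1/3 + (1/6)*sqrt(13) and -1/3 + (1/6)*sqrt(13).
Branch term (12/5)*sqrt(1 - v/(9/11)): its argument vanishes at v = 9/11, a square-root branch point, modulus 9/11.
Branch term (-19/6)*log(1 - v/(-1/2)): its argument vanishes at v = -1/2, a logarithmic branch point, modulus 1/2.
The radius of convergence is the smallest modulus among the singular points: -1/3 + (1/6)*sqrt(13).
The branch terms are analytic at 1/3 - (1/6)*sqrt(13) and contribute nothing to the residue; only the rational part matters.
The factor v**2 - 2*v/3 - 1/4 splits as (v - a)(v - a') with a = 1/3 - (1/6)*sqrt(13), a' = 1/3 + (1/6)*sqrt(13). At the order-1 pole a set g(v) = (v - a)*(rational part) = [17*v/22 + 20/17] / (v - a').
Simple pole: residue = g(a) at a = 1/3 - (1/6)*sqrt(13), which is 17/44 - (1609/4862)*sqrt(13).
The branch terms are analytic at 1/3 + (1/6)*sqrt(13) and contribute nothing to the residue; only the rational part matters.
The factor v**2 - 2*v/3 - 1/4 splits as (v - a)(v - a') with a = 1/3 + (1/6)*sqrt(13), a' = 1/3 - (1/6)*sqrt(13). At the order-1 pole a set g(v) = (v - a)*(rational part) = [17*v/22 + 20/17] / (v - a').
Simple pole: residue = g(a) at a = 1/3 + (1/6)*sqrt(13), which is 17/44 + (1609/4862)*sqrt(13).
List the singular points by increasing real part (a conjugate pair: the negative imaginary part first).

Radius of convergence at 0: -1/3 + (1/6)*sqrt(13).
At -1/2: a logarithmic branch point.
At 1/3 - (1/6)*sqrt(13): a pole of order 1; residue 17/44 - (1609/4862)*sqrt(13).
At 9/11: an algebraic (square-root) branch point.
At 1/3 + (1/6)*sqrt(13): a pole of order 1; residue 17/44 + (1609/4862)*sqrt(13).


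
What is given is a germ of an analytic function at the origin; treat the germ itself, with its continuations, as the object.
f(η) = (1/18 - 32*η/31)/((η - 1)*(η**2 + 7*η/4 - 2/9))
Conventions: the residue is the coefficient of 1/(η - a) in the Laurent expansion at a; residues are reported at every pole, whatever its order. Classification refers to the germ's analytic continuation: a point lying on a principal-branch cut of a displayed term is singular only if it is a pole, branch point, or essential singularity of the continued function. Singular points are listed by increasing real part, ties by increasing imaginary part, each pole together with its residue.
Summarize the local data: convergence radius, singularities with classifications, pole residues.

Radius of convergence at 0: -7/8 + (1/24)*sqrt(569).
At -7/8 - (1/24)*sqrt(569): a pole of order 1; residue 545/2821 + (10419/1605149)*sqrt(569).
At -7/8 + (1/24)*sqrt(569): a pole of order 1; residue 545/2821 - (10419/1605149)*sqrt(569).
At 1: a pole of order 1; residue -1090/2821.

Denominator factor (η - 1): pole of order 1 at 1, modulus 1.
Denominator factor (η**2 + 7*η/4 - 2/9): discriminant 569/144, real irrational roots -7/8 + (1/24)*sqrt(569) and -7/8 - (1/24)*sqrt(569); poles of order 1, moduli -7/8 + (1/24)*sqrt(569) and 7/8 + (1/24)*sqrt(569).
The radius of convergence is the smallest modulus among the singular points: -7/8 + (1/24)*sqrt(569).
The factor η**2 + 7*η/4 - 2/9 splits as (η - a)(η - a') with a = -7/8 - (1/24)*sqrt(569), a' = -7/8 + (1/24)*sqrt(569). At the order-1 pole a set g(η) = (η - a)*f(η) = [(1/18 - 32*η/31)/(η - 1)] / (η - a').
Simple pole: residue = g(a) at a = -7/8 - (1/24)*sqrt(569), which is 545/2821 + (10419/1605149)*sqrt(569).
The factor η**2 + 7*η/4 - 2/9 splits as (η - a)(η - a') with a = -7/8 + (1/24)*sqrt(569), a' = -7/8 - (1/24)*sqrt(569). At the order-1 pole a set g(η) = (η - a)*f(η) = [(1/18 - 32*η/31)/(η - 1)] / (η - a').
Simple pole: residue = g(a) at a = -7/8 + (1/24)*sqrt(569), which is 545/2821 - (10419/1605149)*sqrt(569).
At the order-1 pole 1 set g(η) = (η - (1))*f(η) = (1/18 - 32*η/31)/(η**2 + 7*η/4 - 2/9).
Simple pole: residue = g(a) at a = 1, which is -1090/2821.
List the singular points by increasing real part (a conjugate pair: the negative imaginary part first).
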